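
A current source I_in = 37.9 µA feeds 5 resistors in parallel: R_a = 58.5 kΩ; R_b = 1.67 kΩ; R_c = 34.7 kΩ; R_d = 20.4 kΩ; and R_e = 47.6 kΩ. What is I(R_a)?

I ≈ 0.906 µA

Conductances: ΣG = 1/58.5 + 1/1.67 + 1/34.7 + 1/20.4 + 1/47.6 = 0.7147 (1/kΩ).
Current divider: I(R_a) = I_in · G_k/ΣG = 37.9 × (0.01709/0.7147) = 37.9 × 0.02392 = 0.9064 µA.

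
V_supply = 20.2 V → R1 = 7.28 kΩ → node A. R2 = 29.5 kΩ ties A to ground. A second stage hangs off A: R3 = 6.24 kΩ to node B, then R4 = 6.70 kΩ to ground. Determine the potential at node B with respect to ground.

V_B ≈ 5.78 V

Looking into the second stage from A: R3 + R4 = 12.94 kΩ appears in parallel with R2.
R2 ‖ (R3+R4) = 8.995 kΩ.
So V_A = 20.2 × 0.5527 = 11.16 V.
V_B = V_A × 0.5178 = 5.780 V.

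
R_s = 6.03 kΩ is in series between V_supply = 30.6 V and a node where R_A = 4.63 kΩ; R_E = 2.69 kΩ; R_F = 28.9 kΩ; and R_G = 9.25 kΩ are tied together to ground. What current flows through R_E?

Parallel bank: R_p = 1/(1/4.63 + 1/2.69 + 1/28.9 + 1/9.25) = 1.369 kΩ.
Node voltage V_A = V_supply · R_p/(R_s + R_p) = 30.6 × 0.1850 = 5.662 V.
I(R_E) = V_A / R_E = 5.662/2.69 = 2.105 mA.

I ≈ 2.10 mA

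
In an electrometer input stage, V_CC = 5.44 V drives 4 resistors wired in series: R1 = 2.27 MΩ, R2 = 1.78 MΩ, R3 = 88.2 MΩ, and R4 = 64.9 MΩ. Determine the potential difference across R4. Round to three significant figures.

V ≈ 2.25 V

Total series resistance ΣR = 2.27 + 1.78 + 88.2 + 64.9 = 157.2 MΩ.
V = V_CC · R/ΣR = 5.44 × 0.4130 = 2.247 V.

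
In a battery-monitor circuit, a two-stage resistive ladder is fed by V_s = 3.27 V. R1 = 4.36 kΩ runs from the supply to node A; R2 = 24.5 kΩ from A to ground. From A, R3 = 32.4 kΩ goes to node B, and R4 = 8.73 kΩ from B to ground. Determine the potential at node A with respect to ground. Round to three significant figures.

Node A sees R2 in parallel with the series input of stage 2, R3 + R4 = 41.13 kΩ.
Effective lower resistance at A: R2 ‖ 41.13 = 15.35 kΩ.
V_A = 3.27 × 15.35/(4.36 + 15.35) = 2.547 V.

V_A ≈ 2.55 V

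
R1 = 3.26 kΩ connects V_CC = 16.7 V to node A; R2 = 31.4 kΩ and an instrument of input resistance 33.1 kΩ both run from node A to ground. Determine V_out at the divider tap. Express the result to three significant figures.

V_out ≈ 13.9 V

The load sits in parallel with R2, giving an effective lower resistance R2' = R2·R_L/(R2+R_L) = 16.11 kΩ.
Then V_out = V_CC · R2'/(R1 + R2') = 16.7 × 16.11/19.37 = 13.89 V.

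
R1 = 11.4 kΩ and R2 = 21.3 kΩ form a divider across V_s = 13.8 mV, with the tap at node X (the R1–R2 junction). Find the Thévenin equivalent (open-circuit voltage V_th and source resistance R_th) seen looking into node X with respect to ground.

V_th ≈ 8.99 mV, R_th ≈ 7.43 kΩ

V_th is the unloaded tap voltage: V_s · R2/(R1+R2) = 13.8 × 0.6514 = 8.989 mV.
Looking into X with the source shorted: R_th = R1·R2/(R1+R2) = 11.40 × 21.3/32.70 = 7.426 kΩ.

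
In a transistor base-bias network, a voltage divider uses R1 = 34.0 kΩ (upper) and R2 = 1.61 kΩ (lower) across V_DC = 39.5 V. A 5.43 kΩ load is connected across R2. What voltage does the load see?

V_out ≈ 1.39 V

First combine the lower leg with the load: R2 ‖ R_L = 1.242 kΩ.
Then V_out = V_DC · R2'/(R1 + R2') = 39.5 × 1.242/35.24 = 1.392 V.
(Unloaded it would be 1.79 V; the load pulls it down.)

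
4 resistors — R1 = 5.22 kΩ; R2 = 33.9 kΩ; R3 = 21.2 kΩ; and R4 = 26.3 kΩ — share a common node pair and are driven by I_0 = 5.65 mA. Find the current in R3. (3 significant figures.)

I ≈ 0.870 mA

Total conductance ΣG = 1/5.22 + 1/33.9 + 1/21.2 + 1/26.3 = 0.3063 (units of 1/kΩ).
By the current-divider rule, I = I_0 · G_k/ΣG = 5.65 × 0.1540 = 0.8702 mA.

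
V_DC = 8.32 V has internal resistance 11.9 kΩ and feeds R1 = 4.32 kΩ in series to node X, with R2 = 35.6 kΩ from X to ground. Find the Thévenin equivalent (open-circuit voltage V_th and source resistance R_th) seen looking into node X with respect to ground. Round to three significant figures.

V_th ≈ 5.72 V, R_th ≈ 11.1 kΩ

R1' = 11.9 + 4.32 = 16.22 kΩ (source resistance + R1).
With X open, the divider is unloaded: V_th = 8.32 × 35.6/51.82 = 5.716 V.
Looking into X with the source shorted: R_th = R1'·R2/(R1'+R2) = 16.22 × 35.6/51.82 = 11.14 kΩ.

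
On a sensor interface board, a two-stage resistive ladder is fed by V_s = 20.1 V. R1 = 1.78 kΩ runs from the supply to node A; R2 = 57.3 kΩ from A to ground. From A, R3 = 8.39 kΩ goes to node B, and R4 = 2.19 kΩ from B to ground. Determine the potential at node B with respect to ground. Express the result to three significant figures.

Looking into the second stage from A: R3 + R4 = 10.58 kΩ appears in parallel with R2.
Effective lower resistance at A: R2 ‖ 10.58 = 8.931 kΩ.
First divider: V_A = V_s · 8.931/(1.78 + 8.931) = 16.76 V.
Then the unloaded second divider: V_B = V_A × R4/(R3+R4) = 16.76 × 0.2070 = 3.469 V.

V_B ≈ 3.47 V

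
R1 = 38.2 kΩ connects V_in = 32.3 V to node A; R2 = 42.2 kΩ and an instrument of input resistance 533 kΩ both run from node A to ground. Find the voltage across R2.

V_out ≈ 16.3 V

R2 ‖ R_L = (42.2 × 533)/(42.2 + 533) = 39.10 kΩ.
Now apply the divider: V_out = 32.3 × 0.5058 = 16.34 V.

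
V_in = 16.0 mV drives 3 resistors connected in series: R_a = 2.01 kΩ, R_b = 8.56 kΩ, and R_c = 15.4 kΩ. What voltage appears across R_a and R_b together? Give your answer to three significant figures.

Total series resistance ΣR = 2.01 + 8.56 + 15.4 = 25.97 kΩ.
R_{R_a..R_b} = 2.01 + 8.56 = 10.57 kΩ.
Voltage divider: V = V_in · (10.57 / 25.97) = 16.0 × 0.4070 = 6.512 mV.

V ≈ 6.51 mV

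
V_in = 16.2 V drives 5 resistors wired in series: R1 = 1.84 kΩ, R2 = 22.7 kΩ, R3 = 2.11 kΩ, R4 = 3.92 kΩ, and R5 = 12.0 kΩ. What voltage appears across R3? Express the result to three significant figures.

V ≈ 0.803 V

Total series resistance ΣR = 1.84 + 22.7 + 2.11 + 3.92 + 12.0 = 42.57 kΩ.
V = V_in · R/ΣR = 16.2 × 0.04957 = 0.8030 V.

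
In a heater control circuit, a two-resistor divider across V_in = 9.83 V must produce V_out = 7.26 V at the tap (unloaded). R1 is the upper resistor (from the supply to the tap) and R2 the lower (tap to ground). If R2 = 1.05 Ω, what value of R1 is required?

V_out/V_in = R2/(R1+R2) = 0.7386.
Rearranging, R1 = R2·(1−k)/k = 1.05 × 0.3540 = 0.3717 Ω.

R1 ≈ 0.372 Ω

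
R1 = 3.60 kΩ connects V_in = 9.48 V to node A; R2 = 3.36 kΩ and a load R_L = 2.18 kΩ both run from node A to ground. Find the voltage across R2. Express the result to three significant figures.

The load sits in parallel with R2, giving an effective lower resistance R2' = R2·R_L/(R2+R_L) = 1.322 kΩ.
Voltage divider with the loaded lower leg: V_out = 9.48 × 1.322/(3.60 + 1.322) = 9.48 × 0.2686 = 2.546 V.
(Unloaded it would be 4.58 V; the load pulls it down.)

V_out ≈ 2.55 V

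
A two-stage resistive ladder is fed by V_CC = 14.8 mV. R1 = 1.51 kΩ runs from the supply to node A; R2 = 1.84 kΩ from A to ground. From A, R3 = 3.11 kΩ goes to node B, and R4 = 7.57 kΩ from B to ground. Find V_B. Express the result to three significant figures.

V_B ≈ 5.35 mV

Looking into the second stage from A: R3 + R4 = 10.68 kΩ appears in parallel with R2.
R2 ‖ (R3+R4) = 1.570 kΩ.
V_A = 14.8 × 1.570/(1.51 + 1.570) = 7.543 mV.
Then the unloaded second divider: V_B = V_A × R4/(R3+R4) = 7.543 × 0.7088 = 5.347 mV.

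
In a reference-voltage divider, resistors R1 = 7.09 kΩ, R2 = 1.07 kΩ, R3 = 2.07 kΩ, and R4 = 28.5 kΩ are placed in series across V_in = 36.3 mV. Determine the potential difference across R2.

Total series resistance ΣR = 7.09 + 1.07 + 2.07 + 28.5 = 38.73 kΩ.
By the voltage-divider rule, V = 36.3 × 1.070/38.73 = 1.003 mV.

V ≈ 1.00 mV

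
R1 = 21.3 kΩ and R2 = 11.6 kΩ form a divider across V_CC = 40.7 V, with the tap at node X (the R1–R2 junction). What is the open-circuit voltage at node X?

Open-circuit (no load on X): V_th = V_CC · R2/(R1 + R2) = 40.7 × 11.6/(21.30 + 11.6) = 14.35 V.

V_th ≈ 14.4 V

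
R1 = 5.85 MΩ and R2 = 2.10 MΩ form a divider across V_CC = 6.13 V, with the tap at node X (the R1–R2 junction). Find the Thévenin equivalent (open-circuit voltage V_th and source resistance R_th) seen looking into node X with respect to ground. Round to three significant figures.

V_th ≈ 1.62 V, R_th ≈ 1.55 MΩ

V_th is the unloaded tap voltage: V_CC · R2/(R1+R2) = 6.13 × 0.2642 = 1.619 V.
Zeroing V_CC shorts the top of R1 to ground, so R_th = R1 ‖ R2 = 1.545 MΩ.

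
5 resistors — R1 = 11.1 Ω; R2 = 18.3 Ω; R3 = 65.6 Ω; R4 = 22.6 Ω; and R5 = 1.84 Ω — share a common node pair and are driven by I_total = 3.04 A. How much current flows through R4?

ΣG = 1/11.1 + 1/18.3 + 1/65.6 + 1/22.6 + 1/1.84 = 0.7477.
By the current-divider rule, I = I_total · G_k/ΣG = 3.04 × 0.05918 = 0.1799 A.

I ≈ 0.180 A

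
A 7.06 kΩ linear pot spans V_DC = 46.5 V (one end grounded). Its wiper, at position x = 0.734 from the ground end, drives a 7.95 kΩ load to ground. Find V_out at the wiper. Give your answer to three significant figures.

V_out ≈ 29.1 V

The pot divides into 1.878 kΩ above the wiper and 5.182 kΩ below.
Lower segment in parallel with the load: 5.182 ‖ 7.95 = 3.137 kΩ.
V_out = 46.5 × 3.137/(1.878 + 3.137) = 29.09 V.
(Unloaded: V_out = x·V_DC = 34.1 V.)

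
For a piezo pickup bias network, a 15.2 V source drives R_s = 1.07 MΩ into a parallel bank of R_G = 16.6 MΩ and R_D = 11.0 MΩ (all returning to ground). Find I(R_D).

Equivalent of the parallel group: R_p = 6.616 MΩ.
V_A = 15.2 × 6.616/7.686 = 13.08 V.
Branch current I = V_A/R_D = 13.08/11.0 = 1.189 µA.

I ≈ 1.19 µA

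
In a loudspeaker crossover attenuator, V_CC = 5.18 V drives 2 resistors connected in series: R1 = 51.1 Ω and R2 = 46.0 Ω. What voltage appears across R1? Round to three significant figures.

V ≈ 2.73 V

Series total: ΣR = 51.1 + 46.0 = 97.10 Ω.
V = V_CC · R/ΣR = 5.18 × 0.5263 = 2.726 V.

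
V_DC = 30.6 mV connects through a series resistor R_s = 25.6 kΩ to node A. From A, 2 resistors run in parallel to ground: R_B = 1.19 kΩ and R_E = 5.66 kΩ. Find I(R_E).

I ≈ 0.200 µA

Equivalent of the parallel group: R_p = 0.9833 kΩ.
Node voltage V_A = V_DC · R_p/(R_s + R_p) = 30.6 × 0.03699 = 1.132 mV.
I(R_E) = V_A / R_E = 1.132/5.66 = 0.2000 µA.
(Check via current divider: I_total = 1.151 µA; share G_k/ΣG = 0.1737 → same result.)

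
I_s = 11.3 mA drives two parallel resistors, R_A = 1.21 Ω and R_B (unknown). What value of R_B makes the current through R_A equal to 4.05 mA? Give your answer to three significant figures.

R_B ≈ 0.676 Ω

In a two-way split, I_A/I_s = R_B/(R_A + R_B).
4.05/11.3 = R_B/(R_A + R_B) → R_B = R_A · (0.3584)/(1 − 0.3584) = 1.21 × 0.5586 = 0.6759 Ω.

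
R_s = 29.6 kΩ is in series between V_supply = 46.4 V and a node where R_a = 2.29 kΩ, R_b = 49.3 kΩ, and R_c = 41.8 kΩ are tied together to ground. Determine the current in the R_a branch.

I ≈ 1.33 mA

Equivalent of the parallel group: R_p = 2.079 kΩ.
Node voltage V_A = V_supply · R_p/(R_s + R_p) = 46.4 × 0.06564 = 3.046 V.
Branch current I = V_A/R_a = 3.046/2.29 = 1.330 mA.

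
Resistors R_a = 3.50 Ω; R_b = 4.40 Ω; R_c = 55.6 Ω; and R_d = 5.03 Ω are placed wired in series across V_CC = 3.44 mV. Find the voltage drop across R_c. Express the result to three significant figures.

Total series resistance ΣR = 3.50 + 4.40 + 55.6 + 5.03 = 68.53 Ω.
V = V_CC · R/ΣR = 3.44 × 0.8113 = 2.791 mV.

V ≈ 2.79 mV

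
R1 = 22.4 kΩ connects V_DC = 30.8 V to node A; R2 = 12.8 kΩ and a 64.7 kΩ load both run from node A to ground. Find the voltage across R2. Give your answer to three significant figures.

V_out ≈ 9.95 V

R2 ‖ R_L = (12.8 × 64.7)/(12.8 + 64.7) = 10.69 kΩ.
Voltage divider with the loaded lower leg: V_out = 30.8 × 10.69/(22.4 + 10.69) = 30.8 × 0.3230 = 9.948 V.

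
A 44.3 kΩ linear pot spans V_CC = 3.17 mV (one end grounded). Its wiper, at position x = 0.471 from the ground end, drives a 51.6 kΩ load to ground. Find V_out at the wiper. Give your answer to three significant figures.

V_out ≈ 1.23 mV

Split the track: R_lower = x·R_p = 20.87 kΩ, R_upper = (1−x)·R_p = 23.43 kΩ.
(x·R_p) ‖ R_L = 14.86 kΩ.
V_out = 3.17 × 14.86/(23.43 + 14.86) = 1.230 mV.
(Unloaded: V_out = x·V_CC = 1.49 mV.)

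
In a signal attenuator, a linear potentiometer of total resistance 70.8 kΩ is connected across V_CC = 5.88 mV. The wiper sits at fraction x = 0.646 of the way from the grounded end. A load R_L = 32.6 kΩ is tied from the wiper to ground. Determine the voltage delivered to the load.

V_out ≈ 2.54 mV

The pot divides into 25.06 kΩ above the wiper and 45.74 kΩ below.
R_L loads the lower segment: effective lower R = 19.03 kΩ.
Loaded-divider output: V_out = 5.88 × 0.4316 = 2.538 mV.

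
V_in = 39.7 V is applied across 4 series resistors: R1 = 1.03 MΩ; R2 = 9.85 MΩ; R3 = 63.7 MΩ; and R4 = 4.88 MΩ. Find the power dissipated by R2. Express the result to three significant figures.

P ≈ 2.46 µW

ΣR = 79.46 MΩ → I = 39.7/79.46 = 0.4996 µA.
P(R2) = I²·R2 = (0.4996)² × 9.85 = 2.459 µW.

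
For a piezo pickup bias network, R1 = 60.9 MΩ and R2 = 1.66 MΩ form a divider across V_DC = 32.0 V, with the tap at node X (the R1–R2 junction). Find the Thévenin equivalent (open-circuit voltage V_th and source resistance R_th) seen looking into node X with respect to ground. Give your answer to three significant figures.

V_th ≈ 0.849 V, R_th ≈ 1.62 MΩ

V_th is the unloaded tap voltage: V_DC · R2/(R1+R2) = 32.0 × 0.02653 = 0.8491 V.
With V_DC suppressed (replaced by a short), R_th = R1 ‖ R2 = (60.90 × 1.66)/(60.90 + 1.66) = 1.616 MΩ.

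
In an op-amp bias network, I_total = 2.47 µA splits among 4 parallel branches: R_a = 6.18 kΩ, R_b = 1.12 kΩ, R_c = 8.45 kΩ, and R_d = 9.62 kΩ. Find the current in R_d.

Total conductance ΣG = 1/6.18 + 1/1.12 + 1/8.45 + 1/9.62 = 1.277 (units of 1/kΩ).
Current divider: I(R_d) = I_total · G_k/ΣG = 2.47 × (0.1040/1.277) = 2.47 × 0.08140 = 0.2011 µA.

I ≈ 0.201 µA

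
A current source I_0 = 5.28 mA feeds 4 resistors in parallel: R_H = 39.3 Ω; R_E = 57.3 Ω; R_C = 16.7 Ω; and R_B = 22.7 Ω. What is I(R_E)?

Total conductance ΣG = 1/39.3 + 1/57.3 + 1/16.7 + 1/22.7 = 0.1468 (units of 1/Ω).
Current divider: I(R_E) = I_0 · G_k/ΣG = 5.28 × (0.01745/0.1468) = 5.28 × 0.1189 = 0.6276 mA.

I ≈ 0.628 mA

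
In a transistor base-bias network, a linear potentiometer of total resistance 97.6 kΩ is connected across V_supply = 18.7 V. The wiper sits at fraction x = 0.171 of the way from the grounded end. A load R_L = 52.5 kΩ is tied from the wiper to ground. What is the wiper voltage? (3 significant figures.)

The pot divides into 80.91 kΩ above the wiper and 16.69 kΩ below.
(x·R_p) ‖ R_L = 12.66 kΩ.
Loaded-divider output: V_out = 18.7 × 0.1353 = 2.531 V.
(Unloaded: V_out = x·V_supply = 3.20 V.)

V_out ≈ 2.53 V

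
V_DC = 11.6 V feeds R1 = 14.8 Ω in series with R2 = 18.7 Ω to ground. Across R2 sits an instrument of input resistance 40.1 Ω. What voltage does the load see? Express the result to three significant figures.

V_out ≈ 5.37 V

R2 ‖ R_L = (18.7 × 40.1)/(18.7 + 40.1) = 12.75 Ω.
Voltage divider with the loaded lower leg: V_out = 11.6 × 12.75/(14.8 + 12.75) = 11.6 × 0.4629 = 5.369 V.
(Unloaded it would be 6.48 V; the load pulls it down.)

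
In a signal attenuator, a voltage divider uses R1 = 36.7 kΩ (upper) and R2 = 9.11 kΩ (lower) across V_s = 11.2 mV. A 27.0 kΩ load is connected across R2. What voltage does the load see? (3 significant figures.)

R2 ‖ R_L = (9.11 × 27.0)/(9.11 + 27.0) = 6.812 kΩ.
Then V_out = V_s · R2'/(R1 + R2') = 11.2 × 6.812/43.51 = 1.753 mV.

V_out ≈ 1.75 mV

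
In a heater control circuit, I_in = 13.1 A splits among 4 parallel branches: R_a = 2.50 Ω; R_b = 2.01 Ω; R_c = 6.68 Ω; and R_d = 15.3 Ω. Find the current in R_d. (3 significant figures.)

I ≈ 0.770 A

ΣG = 1/2.50 + 1/2.01 + 1/6.68 + 1/15.3 = 1.113.
Current divider: I(R_d) = I_in · G_k/ΣG = 13.1 × (0.06536/1.113) = 13.1 × 0.05875 = 0.7696 A.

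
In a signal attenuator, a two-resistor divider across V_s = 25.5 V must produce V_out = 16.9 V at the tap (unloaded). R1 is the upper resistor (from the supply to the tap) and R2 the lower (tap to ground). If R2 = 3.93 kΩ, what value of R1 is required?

The divider ratio is R2/(R1+R2) = 16.9/25.5 = 0.6627.
Rearranging, R1 = R2·(1−k)/k = 3.93 × 0.5089 = 2.000 kΩ.

R1 ≈ 2.00 kΩ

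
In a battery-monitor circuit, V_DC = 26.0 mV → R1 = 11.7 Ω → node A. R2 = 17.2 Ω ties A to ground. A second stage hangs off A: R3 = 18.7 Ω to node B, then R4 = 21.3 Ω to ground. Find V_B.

V_B ≈ 7.02 mV

Looking into the second stage from A: R3 + R4 = 40.00 Ω appears in parallel with R2.
Effective lower resistance at A: R2 ‖ 40.00 = 12.03 Ω.
First divider: V_A = V_DC · 12.03/(11.7 + 12.03) = 13.18 mV.
Stage 2 is unloaded, so V_B = V_A · R4/(R3+R4) = 13.18 × 21.3/40.00 = 7.018 mV.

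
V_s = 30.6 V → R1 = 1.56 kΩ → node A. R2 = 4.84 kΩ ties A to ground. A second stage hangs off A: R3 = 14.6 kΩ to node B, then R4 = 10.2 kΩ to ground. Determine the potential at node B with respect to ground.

Node A sees R2 in parallel with the series input of stage 2, R3 + R4 = 24.80 kΩ.
Effective lower resistance at A: R2 ‖ 24.80 = 4.050 kΩ.
So V_A = 30.6 × 0.7219 = 22.09 V.
Stage 2 is unloaded, so V_B = V_A · R4/(R3+R4) = 22.09 × 10.2/24.80 = 9.086 V.

V_B ≈ 9.09 V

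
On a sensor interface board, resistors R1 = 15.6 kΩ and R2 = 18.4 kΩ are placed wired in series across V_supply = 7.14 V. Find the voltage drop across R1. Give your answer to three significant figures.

V ≈ 3.28 V

Total series resistance ΣR = 15.6 + 18.4 = 34.00 kΩ.
By the voltage-divider rule, V = 7.14 × 15.60/34.00 = 3.276 V.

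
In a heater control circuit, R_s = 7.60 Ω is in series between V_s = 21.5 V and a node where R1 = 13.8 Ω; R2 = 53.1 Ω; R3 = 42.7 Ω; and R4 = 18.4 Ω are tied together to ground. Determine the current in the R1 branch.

Combine the parallel branches: R_p = (1/13.8 + 1/53.1 + 1/42.7 + 1/18.4)⁻¹ = 5.915 Ω.
V_A by voltage divider: V_A = 21.5 × 5.915/(7.60 + 5.915) = 9.410 V.
I(R1) = V_A / R1 = 9.410/13.8 = 0.6819 A.
(Equivalently: I_total = 1.591 A, then current-divider fraction G_k/ΣG = 0.4286.)

I ≈ 0.682 A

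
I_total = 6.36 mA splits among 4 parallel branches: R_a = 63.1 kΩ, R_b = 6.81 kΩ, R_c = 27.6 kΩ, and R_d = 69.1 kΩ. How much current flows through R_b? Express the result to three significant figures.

Conductances: ΣG = 1/63.1 + 1/6.81 + 1/27.6 + 1/69.1 = 0.2134 (1/kΩ).
R_b takes the fraction G_k/ΣG = 0.1468/0.2134 = 0.6881, so I = 6.36 × 0.6881 = 4.377 mA.

I ≈ 4.38 mA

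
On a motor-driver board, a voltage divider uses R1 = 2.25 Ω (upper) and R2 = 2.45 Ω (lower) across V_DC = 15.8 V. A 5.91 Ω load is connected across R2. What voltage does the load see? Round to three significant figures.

The load sits in parallel with R2, giving an effective lower resistance R2' = R2·R_L/(R2+R_L) = 1.732 Ω.
Voltage divider with the loaded lower leg: V_out = 15.8 × 1.732/(2.25 + 1.732) = 15.8 × 0.4350 = 6.872 V.
(Unloaded it would be 8.24 V; the load pulls it down.)

V_out ≈ 6.87 V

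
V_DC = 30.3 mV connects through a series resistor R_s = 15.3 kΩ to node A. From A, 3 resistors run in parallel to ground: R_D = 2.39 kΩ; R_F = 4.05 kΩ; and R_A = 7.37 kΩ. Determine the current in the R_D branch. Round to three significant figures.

Equivalent of the parallel group: R_p = 1.248 kΩ.
Node voltage V_A = V_DC · R_p/(R_s + R_p) = 30.3 × 0.07544 = 2.286 mV.
I(R_D) = V_A / R_D = 2.286/2.39 = 0.9564 µA.

I ≈ 0.956 µA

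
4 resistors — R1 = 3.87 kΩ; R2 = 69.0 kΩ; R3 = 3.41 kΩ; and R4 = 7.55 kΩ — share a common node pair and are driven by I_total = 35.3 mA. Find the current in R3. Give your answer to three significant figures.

Conductances: ΣG = 1/3.87 + 1/69.0 + 1/3.41 + 1/7.55 = 0.6986 (1/kΩ).
By the current-divider rule, I = I_total · G_k/ΣG = 35.3 × 0.4198 = 14.82 mA.

I ≈ 14.8 mA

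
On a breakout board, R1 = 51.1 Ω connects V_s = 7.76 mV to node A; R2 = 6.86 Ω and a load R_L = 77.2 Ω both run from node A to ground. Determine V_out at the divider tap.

V_out ≈ 0.852 mV

R2 ‖ R_L = (6.86 × 77.2)/(6.86 + 77.2) = 6.300 Ω.
Then V_out = V_s · R2'/(R1 + R2') = 7.76 × 6.300/57.40 = 0.8517 mV.
(Unloaded it would be 0.918 mV; the load pulls it down.)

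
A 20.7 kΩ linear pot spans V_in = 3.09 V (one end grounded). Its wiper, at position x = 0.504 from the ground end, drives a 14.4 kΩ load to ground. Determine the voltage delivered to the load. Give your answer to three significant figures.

V_out ≈ 1.15 V

Split the track: R_lower = x·R_p = 10.43 kΩ, R_upper = (1−x)·R_p = 10.27 kΩ.
R_L loads the lower segment: effective lower R = 6.050 kΩ.
Then V_out = V_in · 6.050/(10.27 + 6.050) = 1.146 V.
(Unloaded: V_out = x·V_in = 1.56 V.)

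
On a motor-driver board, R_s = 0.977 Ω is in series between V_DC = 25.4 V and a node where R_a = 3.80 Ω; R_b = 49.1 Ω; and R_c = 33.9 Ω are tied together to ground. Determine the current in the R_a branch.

I ≈ 5.12 A

Equivalent of the parallel group: R_p = 3.195 Ω.
V_A = 25.4 × 3.195/4.172 = 19.45 V.
I(R_a) = V_A / R_a = 19.45/3.80 = 5.119 A.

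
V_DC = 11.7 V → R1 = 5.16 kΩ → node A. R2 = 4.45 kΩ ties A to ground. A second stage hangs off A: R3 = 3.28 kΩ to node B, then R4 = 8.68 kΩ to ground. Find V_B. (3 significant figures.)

Looking into the second stage from A: R3 + R4 = 11.96 kΩ appears in parallel with R2.
Effective lower resistance at A: R2 ‖ 11.96 = 3.243 kΩ.
First divider: V_A = V_DC · 3.243/(5.16 + 3.243) = 4.516 V.
Stage 2 is unloaded, so V_B = V_A · R4/(R3+R4) = 4.516 × 8.68/11.96 = 3.277 V.

V_B ≈ 3.28 V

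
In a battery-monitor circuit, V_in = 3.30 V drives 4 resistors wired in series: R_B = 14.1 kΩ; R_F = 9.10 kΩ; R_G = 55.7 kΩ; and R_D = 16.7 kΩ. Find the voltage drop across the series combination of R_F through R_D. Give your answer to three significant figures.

ΣR = 14.1 + 9.10 + 55.7 + 16.7 = 95.60 kΩ.
R_{R_F..R_D} = 9.10 + 55.7 + 16.7 = 81.50 kΩ.
By the voltage-divider rule, V = 3.30 × 81.50/95.60 = 2.813 V.

V ≈ 2.81 V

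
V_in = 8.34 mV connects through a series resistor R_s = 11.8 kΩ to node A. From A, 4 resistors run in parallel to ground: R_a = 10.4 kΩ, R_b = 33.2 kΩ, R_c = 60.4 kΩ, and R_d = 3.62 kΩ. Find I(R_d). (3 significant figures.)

I ≈ 0.388 µA

Equivalent of the parallel group: R_p = 2.386 kΩ.
V_A = 8.34 × 2.386/14.19 = 1.403 mV.
I(R_d) = V_A / R_d = 1.403/3.62 = 0.3875 µA.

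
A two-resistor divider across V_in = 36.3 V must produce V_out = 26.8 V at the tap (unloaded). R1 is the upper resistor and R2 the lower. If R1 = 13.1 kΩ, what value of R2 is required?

Required fraction k = V_out/V_in = 0.7383.
So R2 = R1 · V_out/(V_in − V_out) = 13.1 × 26.8/(36.3 − 26.8) = 13.1 × 2.821 = 36.96 kΩ.

R2 ≈ 37.0 kΩ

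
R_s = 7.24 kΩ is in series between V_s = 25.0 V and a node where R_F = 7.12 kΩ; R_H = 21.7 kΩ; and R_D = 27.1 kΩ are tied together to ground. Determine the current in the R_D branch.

I ≈ 0.352 mA

Parallel bank: R_p = 1/(1/7.12 + 1/21.7 + 1/27.1) = 4.476 kΩ.
Node voltage V_A = V_s · R_p/(R_s + R_p) = 25.0 × 0.3820 = 9.551 V.
Branch current I = V_A/R_D = 9.551/27.1 = 0.3524 mA.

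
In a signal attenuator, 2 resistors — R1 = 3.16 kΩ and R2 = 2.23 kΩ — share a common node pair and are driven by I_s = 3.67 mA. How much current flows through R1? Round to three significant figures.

Two-branch current divider: I_k = I_s · R_other/(R_1 + R_2).
So I = 3.67 × 2.23/5.390 = 1.518 mA.

I ≈ 1.52 mA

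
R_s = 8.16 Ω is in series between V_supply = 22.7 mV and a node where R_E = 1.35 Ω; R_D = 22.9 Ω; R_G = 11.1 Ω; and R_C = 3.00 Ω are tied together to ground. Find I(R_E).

Parallel bank: R_p = 1/(1/1.35 + 1/22.9 + 1/11.1 + 1/3.00) = 0.8279 Ω.
V_A by voltage divider: V_A = 22.7 × 0.8279/(8.16 + 0.8279) = 2.091 mV.
I(R_E) = V_A / R_E = 2.091/1.35 = 1.549 mA.

I ≈ 1.55 mA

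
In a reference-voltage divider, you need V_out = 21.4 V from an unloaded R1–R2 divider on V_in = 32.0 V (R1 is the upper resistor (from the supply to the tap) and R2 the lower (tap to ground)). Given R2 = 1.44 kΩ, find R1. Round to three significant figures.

R1 ≈ 0.713 kΩ

V_out/V_in = R2/(R1+R2) = 0.6687.
So R1 = R2 · (V_in/V_out − 1) = 1.44 × (32.0/21.4 − 1) = 1.44 × 0.4953 = 0.7133 kΩ.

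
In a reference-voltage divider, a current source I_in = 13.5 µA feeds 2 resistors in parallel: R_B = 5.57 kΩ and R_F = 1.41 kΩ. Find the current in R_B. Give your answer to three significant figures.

With just two branches, the current splits inversely with resistance.
So I = 13.5 × 1.41/6.980 = 2.727 µA.

I ≈ 2.73 µA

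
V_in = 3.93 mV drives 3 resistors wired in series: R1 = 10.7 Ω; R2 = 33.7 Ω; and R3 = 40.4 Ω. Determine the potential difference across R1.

V ≈ 0.496 mV

Total series resistance ΣR = 10.7 + 33.7 + 40.4 = 84.80 Ω.
V = V_in · R/ΣR = 3.93 × 0.1262 = 0.4959 mV.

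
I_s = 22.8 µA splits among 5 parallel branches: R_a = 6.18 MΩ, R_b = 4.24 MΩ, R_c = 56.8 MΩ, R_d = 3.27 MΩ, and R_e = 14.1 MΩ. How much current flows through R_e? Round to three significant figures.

Total conductance ΣG = 1/6.18 + 1/4.24 + 1/56.8 + 1/3.27 + 1/14.1 = 0.7920 (units of 1/MΩ).
R_e takes the fraction G_k/ΣG = 0.07092/0.7920 = 0.08955, so I = 22.8 × 0.08955 = 2.042 µA.

I ≈ 2.04 µA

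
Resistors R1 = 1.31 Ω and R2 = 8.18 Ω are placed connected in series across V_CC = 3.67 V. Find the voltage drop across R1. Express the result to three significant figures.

Total series resistance ΣR = 1.31 + 8.18 = 9.490 Ω.
Voltage divider: V = V_CC · (1.310 / 9.490) = 3.67 × 0.1380 = 0.5066 V.

V ≈ 0.507 V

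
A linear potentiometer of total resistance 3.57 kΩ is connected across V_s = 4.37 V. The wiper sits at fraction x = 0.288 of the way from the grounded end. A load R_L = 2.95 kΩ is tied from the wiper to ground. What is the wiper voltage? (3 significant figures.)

V_out ≈ 1.01 V

Split the track: R_lower = x·R_p = 1.028 kΩ, R_upper = (1−x)·R_p = 2.542 kΩ.
Lower segment in parallel with the load: 1.028 ‖ 2.95 = 0.7624 kΩ.
Loaded-divider output: V_out = 4.37 × 0.2307 = 1.008 V.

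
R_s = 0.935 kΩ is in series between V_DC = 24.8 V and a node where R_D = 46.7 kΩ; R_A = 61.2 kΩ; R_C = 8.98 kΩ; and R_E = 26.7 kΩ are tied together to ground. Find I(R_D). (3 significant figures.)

Equivalent of the parallel group: R_p = 5.360 kΩ.
V_A = 24.8 × 5.360/6.295 = 21.12 V.
I(R_D) = V_A / R_D = 21.12/46.7 = 0.4522 mA.

I ≈ 0.452 mA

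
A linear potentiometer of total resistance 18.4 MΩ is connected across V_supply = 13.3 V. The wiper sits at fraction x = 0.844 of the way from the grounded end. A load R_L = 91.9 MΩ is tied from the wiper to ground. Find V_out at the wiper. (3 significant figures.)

V_out ≈ 10.9 V

Lower segment x·R_p = 15.53 MΩ; upper segment (1−x)·R_p = 2.870 MΩ.
Lower segment in parallel with the load: 15.53 ‖ 91.9 = 13.28 MΩ.
Then V_out = V_supply · 13.28/(2.870 + 13.28) = 10.94 V.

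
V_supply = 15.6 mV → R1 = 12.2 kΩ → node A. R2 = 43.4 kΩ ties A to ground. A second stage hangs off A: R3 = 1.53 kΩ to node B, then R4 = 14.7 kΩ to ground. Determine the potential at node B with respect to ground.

V_B ≈ 6.95 mV

The second stage (R3 + R4 = 16.23 kΩ) loads node A in parallel with R2.
R2 ‖ (R3+R4) = 11.81 kΩ.
First divider: V_A = V_supply · 11.81/(12.2 + 11.81) = 7.674 mV.
Then the unloaded second divider: V_B = V_A × R4/(R3+R4) = 7.674 × 0.9057 = 6.951 mV.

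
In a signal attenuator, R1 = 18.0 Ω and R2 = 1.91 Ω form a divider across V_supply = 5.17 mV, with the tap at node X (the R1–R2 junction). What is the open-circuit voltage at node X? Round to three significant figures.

With X open, the divider is unloaded: V_th = 5.17 × 1.91/19.91 = 0.4960 mV.

V_th ≈ 0.496 mV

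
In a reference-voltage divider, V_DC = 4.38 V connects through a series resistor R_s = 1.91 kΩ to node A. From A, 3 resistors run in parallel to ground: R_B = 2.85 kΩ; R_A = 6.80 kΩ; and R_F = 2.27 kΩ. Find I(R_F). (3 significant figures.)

I ≈ 0.691 mA

Parallel bank: R_p = 1/(1/2.85 + 1/6.80 + 1/2.27) = 1.066 kΩ.
Node voltage V_A = V_DC · R_p/(R_s + R_p) = 4.38 × 0.3581 = 1.569 V.
I(R_F) = V_A / R_F = 1.569/2.27 = 0.6910 mA.
(Check via current divider: I_total = 1.472 mA; share G_k/ΣG = 0.4694 → same result.)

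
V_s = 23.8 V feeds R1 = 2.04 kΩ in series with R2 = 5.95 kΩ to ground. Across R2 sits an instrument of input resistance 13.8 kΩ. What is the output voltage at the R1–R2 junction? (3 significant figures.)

V_out ≈ 16.0 V

The load sits in parallel with R2, giving an effective lower resistance R2' = R2·R_L/(R2+R_L) = 4.157 kΩ.
Now apply the divider: V_out = 23.8 × 0.6708 = 15.97 V.
(Unloaded it would be 17.7 V; the load pulls it down.)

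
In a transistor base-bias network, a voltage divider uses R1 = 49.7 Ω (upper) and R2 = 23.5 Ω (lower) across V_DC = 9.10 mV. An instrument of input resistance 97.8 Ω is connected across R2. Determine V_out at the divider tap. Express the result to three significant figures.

V_out ≈ 2.51 mV

First combine the lower leg with the load: R2 ‖ R_L = 18.95 Ω.
Voltage divider with the loaded lower leg: V_out = 9.10 × 18.95/(49.7 + 18.95) = 9.10 × 0.2760 = 2.512 mV.
(Unloaded it would be 2.92 mV; the load pulls it down.)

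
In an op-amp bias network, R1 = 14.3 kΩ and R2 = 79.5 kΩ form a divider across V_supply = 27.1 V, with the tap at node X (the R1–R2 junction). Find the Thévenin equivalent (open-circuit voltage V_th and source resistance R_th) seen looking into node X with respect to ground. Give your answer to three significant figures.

V_th ≈ 23.0 V, R_th ≈ 12.1 kΩ

V_th is the unloaded tap voltage: V_supply · R2/(R1+R2) = 27.1 × 0.8475 = 22.97 V.
Looking into X with the source shorted: R_th = R1·R2/(R1+R2) = 14.30 × 79.5/93.80 = 12.12 kΩ.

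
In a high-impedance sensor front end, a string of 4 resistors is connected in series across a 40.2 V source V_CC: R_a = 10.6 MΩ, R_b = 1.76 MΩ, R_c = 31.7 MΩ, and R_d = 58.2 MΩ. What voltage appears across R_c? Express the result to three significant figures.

V ≈ 12.5 V

Series total: ΣR = 10.6 + 1.76 + 31.7 + 58.2 = 102.3 MΩ.
By the voltage-divider rule, V = 40.2 × 31.70/102.3 = 12.46 V.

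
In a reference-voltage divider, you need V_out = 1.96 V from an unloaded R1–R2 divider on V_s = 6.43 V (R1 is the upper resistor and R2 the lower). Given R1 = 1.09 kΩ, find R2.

V_out/V_s = R2/(R1+R2) = 0.3048.
R2 = R1 · 0.3048/(1 − 0.3048) = 0.4779 kΩ.

R2 ≈ 0.478 kΩ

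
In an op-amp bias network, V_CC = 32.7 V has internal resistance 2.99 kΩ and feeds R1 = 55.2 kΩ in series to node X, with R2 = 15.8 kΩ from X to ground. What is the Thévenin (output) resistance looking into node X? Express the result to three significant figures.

R1' = 2.99 + 55.2 = 58.19 kΩ (source resistance + R1).
With V_CC suppressed (replaced by a short), R_th = R1' ‖ R2 = (58.19 × 15.8)/(58.19 + 15.8) = 12.43 kΩ.

R_th ≈ 12.4 kΩ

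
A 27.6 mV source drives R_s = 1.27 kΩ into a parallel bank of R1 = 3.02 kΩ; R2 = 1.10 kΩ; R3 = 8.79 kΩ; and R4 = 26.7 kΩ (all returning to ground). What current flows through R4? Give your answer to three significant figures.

I ≈ 0.374 µA

Equivalent of the parallel group: R_p = 0.7187 kΩ.
Node voltage V_A = V_supply · R_p/(R_s + R_p) = 27.6 × 0.3614 = 9.974 mV.
I(R4) = V_A / R4 = 9.974/26.7 = 0.3736 µA.
(Equivalently: I_total = 13.88 µA, then current-divider fraction G_k/ΣG = 0.02692.)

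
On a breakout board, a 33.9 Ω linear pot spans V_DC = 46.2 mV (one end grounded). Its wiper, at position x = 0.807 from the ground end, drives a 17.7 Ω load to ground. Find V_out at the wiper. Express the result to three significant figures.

V_out ≈ 28.7 mV

Split the track: R_lower = x·R_p = 27.36 Ω, R_upper = (1−x)·R_p = 6.543 Ω.
Lower segment in parallel with the load: 27.36 ‖ 17.7 = 10.75 Ω.
Then V_out = V_DC · 10.75/(6.543 + 10.75) = 28.72 mV.
(Unloaded: V_out = x·V_DC = 37.3 mV.)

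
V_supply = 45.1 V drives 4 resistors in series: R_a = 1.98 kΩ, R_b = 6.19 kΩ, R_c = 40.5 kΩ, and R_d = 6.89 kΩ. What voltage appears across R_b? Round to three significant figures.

Total series resistance ΣR = 1.98 + 6.19 + 40.5 + 6.89 = 55.56 kΩ.
V = V_supply · R/ΣR = 45.1 × 0.1114 = 5.025 V.

V ≈ 5.02 V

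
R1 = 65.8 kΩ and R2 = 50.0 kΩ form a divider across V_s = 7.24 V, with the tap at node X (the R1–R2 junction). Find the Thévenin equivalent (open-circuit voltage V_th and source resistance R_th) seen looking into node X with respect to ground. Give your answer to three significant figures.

With X open, the divider is unloaded: V_th = 7.24 × 50.0/115.8 = 3.126 V.
Looking into X with the source shorted: R_th = R1·R2/(R1+R2) = 65.80 × 50.0/115.8 = 28.41 kΩ.

V_th ≈ 3.13 V, R_th ≈ 28.4 kΩ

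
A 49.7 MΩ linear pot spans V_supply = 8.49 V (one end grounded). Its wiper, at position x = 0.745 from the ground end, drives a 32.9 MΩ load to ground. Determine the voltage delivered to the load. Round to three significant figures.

Split the track: R_lower = x·R_p = 37.03 MΩ, R_upper = (1−x)·R_p = 12.67 MΩ.
R_L loads the lower segment: effective lower R = 17.42 MΩ.
Loaded-divider output: V_out = 8.49 × 0.5789 = 4.915 V.

V_out ≈ 4.91 V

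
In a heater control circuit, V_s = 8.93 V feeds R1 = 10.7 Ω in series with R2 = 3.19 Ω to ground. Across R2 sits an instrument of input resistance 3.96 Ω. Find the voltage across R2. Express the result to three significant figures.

The load sits in parallel with R2, giving an effective lower resistance R2' = R2·R_L/(R2+R_L) = 1.767 Ω.
Now apply the divider: V_out = 8.93 × 0.1417 = 1.266 V.
(Unloaded it would be 2.05 V; the load pulls it down.)

V_out ≈ 1.27 V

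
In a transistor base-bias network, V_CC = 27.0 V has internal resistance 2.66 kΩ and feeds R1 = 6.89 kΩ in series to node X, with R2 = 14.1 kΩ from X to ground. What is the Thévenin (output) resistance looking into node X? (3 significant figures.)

R_th ≈ 5.69 kΩ

R1' = 2.66 + 6.89 = 9.550 kΩ (source resistance + R1).
Looking into X with the source shorted: R_th = R1'·R2/(R1'+R2) = 9.550 × 14.1/23.65 = 5.694 kΩ.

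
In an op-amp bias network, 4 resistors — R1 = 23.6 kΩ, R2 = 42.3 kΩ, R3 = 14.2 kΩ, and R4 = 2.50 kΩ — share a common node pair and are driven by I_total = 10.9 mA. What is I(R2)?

I ≈ 0.480 mA

Conductances: ΣG = 1/23.6 + 1/42.3 + 1/14.2 + 1/2.50 = 0.5364 (1/kΩ).
R2 takes the fraction G_k/ΣG = 0.02364/0.5364 = 0.04407, so I = 10.9 × 0.04407 = 0.4804 mA.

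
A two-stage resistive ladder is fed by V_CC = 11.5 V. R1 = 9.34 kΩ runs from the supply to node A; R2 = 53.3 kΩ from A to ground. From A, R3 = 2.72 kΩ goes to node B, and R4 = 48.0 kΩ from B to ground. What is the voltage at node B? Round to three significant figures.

V_B ≈ 8.01 V

Node A sees R2 in parallel with the series input of stage 2, R3 + R4 = 50.72 kΩ.
Effective lower resistance at A: R2 ‖ 50.72 = 25.99 kΩ.
First divider: V_A = V_CC · 25.99/(9.34 + 25.99) = 8.460 V.
V_B = V_A × 0.9464 = 8.006 V.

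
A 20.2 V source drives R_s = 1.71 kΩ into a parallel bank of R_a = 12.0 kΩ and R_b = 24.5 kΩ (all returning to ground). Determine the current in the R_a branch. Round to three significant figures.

Combine the parallel branches: R_p = (1/12.0 + 1/24.5)⁻¹ = 8.055 kΩ.
V_A = 20.2 × 8.055/9.765 = 16.66 V.
I(R_a) = V_A / R_a = 16.66/12.0 = 1.389 mA.
(Equivalently: I_total = 2.069 mA, then current-divider fraction G_k/ΣG = 0.6712.)

I ≈ 1.39 mA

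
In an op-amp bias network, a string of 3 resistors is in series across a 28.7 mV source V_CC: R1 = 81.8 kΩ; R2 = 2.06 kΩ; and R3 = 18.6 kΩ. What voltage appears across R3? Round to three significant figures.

ΣR = 81.8 + 2.06 + 18.6 = 102.5 kΩ.
Voltage divider: V = V_CC · (18.60 / 102.5) = 28.7 × 0.1815 = 5.210 mV.

V ≈ 5.21 mV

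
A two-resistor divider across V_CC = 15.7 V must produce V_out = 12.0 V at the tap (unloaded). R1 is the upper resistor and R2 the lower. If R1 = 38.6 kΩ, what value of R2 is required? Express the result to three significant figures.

R2 ≈ 125 kΩ

The divider ratio is R2/(R1+R2) = 12.0/15.7 = 0.7643.
So R2 = R1 · V_out/(V_CC − V_out) = 38.6 × 12.0/(15.7 − 12.0) = 38.6 × 3.243 = 125.2 kΩ.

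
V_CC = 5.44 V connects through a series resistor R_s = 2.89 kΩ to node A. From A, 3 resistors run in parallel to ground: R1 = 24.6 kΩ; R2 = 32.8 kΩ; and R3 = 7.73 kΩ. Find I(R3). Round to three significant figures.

Parallel bank: R_p = 1/(1/24.6 + 1/32.8 + 1/7.73) = 4.987 kΩ.
V_A by voltage divider: V_A = 5.44 × 4.987/(2.89 + 4.987) = 3.444 V.
I(R3) = V_A / R3 = 3.444/7.73 = 0.4456 mA.

I ≈ 0.446 mA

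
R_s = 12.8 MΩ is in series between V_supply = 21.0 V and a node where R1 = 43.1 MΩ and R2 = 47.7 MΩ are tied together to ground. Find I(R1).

I ≈ 0.311 µA

Equivalent of the parallel group: R_p = 22.64 MΩ.
V_A = 21.0 × 22.64/35.44 = 13.42 V.
I(R1) = V_A / R1 = 13.42/43.1 = 0.3113 µA.
(Equivalently: I_total = 0.5925 µA, then current-divider fraction G_k/ΣG = 0.5253.)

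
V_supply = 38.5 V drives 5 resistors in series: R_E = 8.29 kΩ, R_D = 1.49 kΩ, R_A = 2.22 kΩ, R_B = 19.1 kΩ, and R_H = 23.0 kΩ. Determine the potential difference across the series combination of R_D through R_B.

Series total: ΣR = 8.29 + 1.49 + 2.22 + 19.1 + 23.0 = 54.10 kΩ.
R_{R_D..R_B} = 1.49 + 2.22 + 19.1 = 22.81 kΩ.
By the voltage-divider rule, V = 38.5 × 22.81/54.10 = 16.23 V.

V ≈ 16.2 V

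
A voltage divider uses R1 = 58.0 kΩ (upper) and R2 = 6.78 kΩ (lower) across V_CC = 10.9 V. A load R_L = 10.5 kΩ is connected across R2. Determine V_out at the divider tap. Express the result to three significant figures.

R2 ‖ R_L = (6.78 × 10.5)/(6.78 + 10.5) = 4.120 kΩ.
Then V_out = V_CC · R2'/(R1 + R2') = 10.9 × 4.120/62.12 = 0.7229 V.
(Unloaded it would be 1.14 V; the load pulls it down.)

V_out ≈ 0.723 V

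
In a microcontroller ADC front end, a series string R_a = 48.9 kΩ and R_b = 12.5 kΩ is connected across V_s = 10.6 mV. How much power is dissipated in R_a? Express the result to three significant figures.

P ≈ 1.46 nW

Series current I = V_s/ΣR = 10.6/61.40 = 0.1726 µA.
V(R_a) = I·R = 8.442 mV; P = V·I = 8.442 × 0.1726 = 1.457 nW.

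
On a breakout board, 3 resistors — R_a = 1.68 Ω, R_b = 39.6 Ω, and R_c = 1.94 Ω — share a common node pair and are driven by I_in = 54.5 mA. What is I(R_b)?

Total conductance ΣG = 1/1.68 + 1/39.6 + 1/1.94 = 1.136 (units of 1/Ω).
Current divider: I(R_b) = I_in · G_k/ΣG = 54.5 × (0.02525/1.136) = 54.5 × 0.02223 = 1.212 mA.

I ≈ 1.21 mA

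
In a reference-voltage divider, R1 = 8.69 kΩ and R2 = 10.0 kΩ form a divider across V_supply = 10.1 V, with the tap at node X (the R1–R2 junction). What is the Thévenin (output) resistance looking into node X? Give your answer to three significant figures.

Looking into X with the source shorted: R_th = R1·R2/(R1+R2) = 8.690 × 10.0/18.69 = 4.650 kΩ.

R_th ≈ 4.65 kΩ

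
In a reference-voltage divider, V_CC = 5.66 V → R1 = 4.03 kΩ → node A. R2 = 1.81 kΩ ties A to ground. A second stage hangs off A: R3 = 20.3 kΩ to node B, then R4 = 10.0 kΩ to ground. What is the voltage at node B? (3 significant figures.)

Looking into the second stage from A: R3 + R4 = 30.30 kΩ appears in parallel with R2.
Effective lower resistance at A: R2 ‖ 30.30 = 1.708 kΩ.
So V_A = 5.66 × 0.2977 = 1.685 V.
Then the unloaded second divider: V_B = V_A × R4/(R3+R4) = 1.685 × 0.3300 = 0.5560 V.

V_B ≈ 0.556 V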